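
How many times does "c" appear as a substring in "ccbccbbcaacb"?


Searching for "c" in "ccbccbbcaacb"
Scanning each position:
  Position 0: "c" => MATCH
  Position 1: "c" => MATCH
  Position 2: "b" => no
  Position 3: "c" => MATCH
  Position 4: "c" => MATCH
  Position 5: "b" => no
  Position 6: "b" => no
  Position 7: "c" => MATCH
  Position 8: "a" => no
  Position 9: "a" => no
  Position 10: "c" => MATCH
  Position 11: "b" => no
Total occurrences: 6

6


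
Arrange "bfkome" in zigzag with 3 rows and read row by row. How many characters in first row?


Zigzag "bfkome" into 3 rows:
Placing characters:
  'b' => row 0
  'f' => row 1
  'k' => row 2
  'o' => row 1
  'm' => row 0
  'e' => row 1
Rows:
  Row 0: "bm"
  Row 1: "foe"
  Row 2: "k"
First row length: 2

2


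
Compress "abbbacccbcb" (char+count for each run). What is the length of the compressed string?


Input: abbbacccbcb
Runs:
  'a' x 1 => "a1"
  'b' x 3 => "b3"
  'a' x 1 => "a1"
  'c' x 3 => "c3"
  'b' x 1 => "b1"
  'c' x 1 => "c1"
  'b' x 1 => "b1"
Compressed: "a1b3a1c3b1c1b1"
Compressed length: 14

14


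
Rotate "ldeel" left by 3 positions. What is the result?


Input: "ldeel", rotate left by 3
First 3 characters: "lde"
Remaining characters: "el"
Concatenate remaining + first: "el" + "lde" = "ellde"

ellde


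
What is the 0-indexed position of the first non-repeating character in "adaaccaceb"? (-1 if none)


Input: adaaccaceb
Character frequencies:
  'a': 4
  'b': 1
  'c': 3
  'd': 1
  'e': 1
Scanning left to right for freq == 1:
  Position 0 ('a'): freq=4, skip
  Position 1 ('d'): unique! => answer = 1

1


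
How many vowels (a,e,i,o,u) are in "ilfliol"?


Input: ilfliol
Checking each character:
  'i' at position 0: vowel (running total: 1)
  'l' at position 1: consonant
  'f' at position 2: consonant
  'l' at position 3: consonant
  'i' at position 4: vowel (running total: 2)
  'o' at position 5: vowel (running total: 3)
  'l' at position 6: consonant
Total vowels: 3

3


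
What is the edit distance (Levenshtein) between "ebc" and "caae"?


Computing edit distance: "ebc" -> "caae"
DP table:
           c    a    a    e
      0    1    2    3    4
  e   1    1    2    3    3
  b   2    2    2    3    4
  c   3    2    3    3    4
Edit distance = dp[3][4] = 4

4


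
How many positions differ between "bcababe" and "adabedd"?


Comparing "bcababe" and "adabedd" position by position:
  Position 0: 'b' vs 'a' => DIFFER
  Position 1: 'c' vs 'd' => DIFFER
  Position 2: 'a' vs 'a' => same
  Position 3: 'b' vs 'b' => same
  Position 4: 'a' vs 'e' => DIFFER
  Position 5: 'b' vs 'd' => DIFFER
  Position 6: 'e' vs 'd' => DIFFER
Positions that differ: 5

5


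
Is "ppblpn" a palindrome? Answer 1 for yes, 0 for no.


Input: ppblpn
Reversed: nplbpp
  Compare pos 0 ('p') with pos 5 ('n'): MISMATCH
  Compare pos 1 ('p') with pos 4 ('p'): match
  Compare pos 2 ('b') with pos 3 ('l'): MISMATCH
Result: not a palindrome

0


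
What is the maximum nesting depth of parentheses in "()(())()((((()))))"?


Input: "()(())()((((()))))"
Tracking depth:
  Position 0 '(': depth becomes 1
  Position 1 ')': depth becomes 0
  Position 2 '(': depth becomes 1
  Position 3 '(': depth becomes 2
  Position 4 ')': depth becomes 1
  Position 5 ')': depth becomes 0
  Position 6 '(': depth becomes 1
  Position 7 ')': depth becomes 0
  Position 8 '(': depth becomes 1
  Position 9 '(': depth becomes 2
  Position 10 '(': depth becomes 3
  Position 11 '(': depth becomes 4
  Position 12 '(': depth becomes 5
  Position 13 ')': depth becomes 4
  Position 14 ')': depth becomes 3
  Position 15 ')': depth becomes 2
  Position 16 ')': depth becomes 1
  Position 17 ')': depth becomes 0
Maximum depth reached: 5

5


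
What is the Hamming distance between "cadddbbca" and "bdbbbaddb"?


Comparing "cadddbbca" and "bdbbbaddb" position by position:
  Position 0: 'c' vs 'b' => differ
  Position 1: 'a' vs 'd' => differ
  Position 2: 'd' vs 'b' => differ
  Position 3: 'd' vs 'b' => differ
  Position 4: 'd' vs 'b' => differ
  Position 5: 'b' vs 'a' => differ
  Position 6: 'b' vs 'd' => differ
  Position 7: 'c' vs 'd' => differ
  Position 8: 'a' vs 'b' => differ
Total differences (Hamming distance): 9

9


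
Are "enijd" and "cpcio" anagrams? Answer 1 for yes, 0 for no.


Strings: "enijd", "cpcio"
Sorted first:  deijn
Sorted second: cciop
Differ at position 0: 'd' vs 'c' => not anagrams

0


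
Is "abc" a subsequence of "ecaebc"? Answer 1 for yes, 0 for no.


Check if "abc" is a subsequence of "ecaebc"
Greedy scan:
  Position 0 ('e'): no match needed
  Position 1 ('c'): no match needed
  Position 2 ('a'): matches sub[0] = 'a'
  Position 3 ('e'): no match needed
  Position 4 ('b'): matches sub[1] = 'b'
  Position 5 ('c'): matches sub[2] = 'c'
All 3 characters matched => is a subsequence

1


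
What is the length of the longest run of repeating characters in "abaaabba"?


Input: "abaaabba"
Scanning for longest run:
  Position 1 ('b'): new char, reset run to 1
  Position 2 ('a'): new char, reset run to 1
  Position 3 ('a'): continues run of 'a', length=2
  Position 4 ('a'): continues run of 'a', length=3
  Position 5 ('b'): new char, reset run to 1
  Position 6 ('b'): continues run of 'b', length=2
  Position 7 ('a'): new char, reset run to 1
Longest run: 'a' with length 3

3


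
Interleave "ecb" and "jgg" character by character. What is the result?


Interleaving "ecb" and "jgg":
  Position 0: 'e' from first, 'j' from second => "ej"
  Position 1: 'c' from first, 'g' from second => "cg"
  Position 2: 'b' from first, 'g' from second => "bg"
Result: ejcgbg

ejcgbg


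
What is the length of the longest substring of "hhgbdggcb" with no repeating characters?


Input: "hhgbdggcb"
Sliding window (track last position of each char):
  Position 0 ('h'): window [0,0] length 1 -- new best
  Position 1 ('h'): repeat (last at 0), move window start to 1
  Position 1 ('h'): window [1,1] length 1
  Position 2 ('g'): window [1,2] length 2 -- new best
  Position 3 ('b'): window [1,3] length 3 -- new best
  Position 4 ('d'): window [1,4] length 4 -- new best
  Position 5 ('g'): repeat (last at 2), move window start to 3
  Position 5 ('g'): window [3,5] length 3
  Position 6 ('g'): repeat (last at 5), move window start to 6
  Position 6 ('g'): window [6,6] length 1
  Position 7 ('c'): window [6,7] length 2
  Position 8 ('b'): window [6,8] length 3
Longest substring with no repeats: "hgbd" with length 4

4


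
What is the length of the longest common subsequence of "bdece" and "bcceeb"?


LCS of "bdece" and "bcceeb"
DP table:
           b    c    c    e    e    b
      0    0    0    0    0    0    0
  b   0    1    1    1    1    1    1
  d   0    1    1    1    1    1    1
  e   0    1    1    1    2    2    2
  c   0    1    2    2    2    2    2
  e   0    1    2    2    3    3    3
LCS length = dp[5][6] = 3

3


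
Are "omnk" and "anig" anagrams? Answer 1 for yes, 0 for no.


Strings: "omnk", "anig"
Sorted first:  kmno
Sorted second: agin
Differ at position 0: 'k' vs 'a' => not anagrams

0


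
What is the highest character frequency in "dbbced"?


Input: dbbced
Character counts:
  'b': 2
  'c': 1
  'd': 2
  'e': 1
Maximum frequency: 2

2


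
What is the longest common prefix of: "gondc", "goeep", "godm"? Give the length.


Words: gondc, goeep, godm
  Position 0: all 'g' => match
  Position 1: all 'o' => match
  Position 2: ('n', 'e', 'd') => mismatch, stop
LCP = "go" (length 2)

2


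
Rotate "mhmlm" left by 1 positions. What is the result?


Input: "mhmlm", rotate left by 1
First 1 characters: "m"
Remaining characters: "hmlm"
Concatenate remaining + first: "hmlm" + "m" = "hmlmm"

hmlmm


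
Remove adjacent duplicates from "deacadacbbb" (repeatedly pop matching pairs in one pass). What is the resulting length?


Input: deacadacbbb
Stack-based adjacent duplicate removal:
  Read 'd': push. Stack: d
  Read 'e': push. Stack: de
  Read 'a': push. Stack: dea
  Read 'c': push. Stack: deac
  Read 'a': push. Stack: deaca
  Read 'd': push. Stack: deacad
  Read 'a': push. Stack: deacada
  Read 'c': push. Stack: deacadac
  Read 'b': push. Stack: deacadacb
  Read 'b': matches stack top 'b' => pop. Stack: deacadac
  Read 'b': push. Stack: deacadacb
Final stack: "deacadacb" (length 9)

9


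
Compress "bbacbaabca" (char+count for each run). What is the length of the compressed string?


Input: bbacbaabca
Runs:
  'b' x 2 => "b2"
  'a' x 1 => "a1"
  'c' x 1 => "c1"
  'b' x 1 => "b1"
  'a' x 2 => "a2"
  'b' x 1 => "b1"
  'c' x 1 => "c1"
  'a' x 1 => "a1"
Compressed: "b2a1c1b1a2b1c1a1"
Compressed length: 16

16


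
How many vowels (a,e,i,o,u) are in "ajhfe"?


Input: ajhfe
Checking each character:
  'a' at position 0: vowel (running total: 1)
  'j' at position 1: consonant
  'h' at position 2: consonant
  'f' at position 3: consonant
  'e' at position 4: vowel (running total: 2)
Total vowels: 2

2


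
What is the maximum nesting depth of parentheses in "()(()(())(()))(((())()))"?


Input: "()(()(())(()))(((())()))"
Tracking depth:
  Position 0 '(': depth becomes 1
  Position 1 ')': depth becomes 0
  Position 2 '(': depth becomes 1
  Position 3 '(': depth becomes 2
  Position 4 ')': depth becomes 1
  Position 5 '(': depth becomes 2
  Position 6 '(': depth becomes 3
  Position 7 ')': depth becomes 2
  Position 8 ')': depth becomes 1
  Position 9 '(': depth becomes 2
  Position 10 '(': depth becomes 3
  Position 11 ')': depth becomes 2
  Position 12 ')': depth becomes 1
  Position 13 ')': depth becomes 0
  Position 14 '(': depth becomes 1
  Position 15 '(': depth becomes 2
  Position 16 '(': depth becomes 3
  Position 17 '(': depth becomes 4
  Position 18 ')': depth becomes 3
  Position 19 ')': depth becomes 2
  Position 20 '(': depth becomes 3
  Position 21 ')': depth becomes 2
  Position 22 ')': depth becomes 1
  Position 23 ')': depth becomes 0
Maximum depth reached: 4

4


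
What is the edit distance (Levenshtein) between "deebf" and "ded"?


Computing edit distance: "deebf" -> "ded"
DP table:
           d    e    d
      0    1    2    3
  d   1    0    1    2
  e   2    1    0    1
  e   3    2    1    1
  b   4    3    2    2
  f   5    4    3    3
Edit distance = dp[5][3] = 3

3


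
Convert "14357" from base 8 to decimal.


Input: "14357" in base 8
Positional expansion:
  Digit '1' (value 1) x 8^4 = 4096
  Digit '4' (value 4) x 8^3 = 2048
  Digit '3' (value 3) x 8^2 = 192
  Digit '5' (value 5) x 8^1 = 40
  Digit '7' (value 7) x 8^0 = 7
Sum = 6383

6383


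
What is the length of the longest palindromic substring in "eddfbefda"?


Input: "eddfbefda"
Checking substrings for palindromes:
  [1:3] "dd" (len 2) => palindrome
Longest palindromic substring: "dd" with length 2

2


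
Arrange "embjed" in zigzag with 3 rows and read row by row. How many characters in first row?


Zigzag "embjed" into 3 rows:
Placing characters:
  'e' => row 0
  'm' => row 1
  'b' => row 2
  'j' => row 1
  'e' => row 0
  'd' => row 1
Rows:
  Row 0: "ee"
  Row 1: "mjd"
  Row 2: "b"
First row length: 2

2


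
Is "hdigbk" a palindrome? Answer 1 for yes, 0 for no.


Input: hdigbk
Reversed: kbgidh
  Compare pos 0 ('h') with pos 5 ('k'): MISMATCH
  Compare pos 1 ('d') with pos 4 ('b'): MISMATCH
  Compare pos 2 ('i') with pos 3 ('g'): MISMATCH
Result: not a palindrome

0


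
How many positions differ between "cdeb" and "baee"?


Comparing "cdeb" and "baee" position by position:
  Position 0: 'c' vs 'b' => DIFFER
  Position 1: 'd' vs 'a' => DIFFER
  Position 2: 'e' vs 'e' => same
  Position 3: 'b' vs 'e' => DIFFER
Positions that differ: 3

3


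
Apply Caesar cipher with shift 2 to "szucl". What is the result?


Caesar cipher: shift "szucl" by 2
  's' (pos 18) + 2 = pos 20 = 'u'
  'z' (pos 25) + 2 = pos 1 = 'b'
  'u' (pos 20) + 2 = pos 22 = 'w'
  'c' (pos 2) + 2 = pos 4 = 'e'
  'l' (pos 11) + 2 = pos 13 = 'n'
Result: ubwen

ubwen


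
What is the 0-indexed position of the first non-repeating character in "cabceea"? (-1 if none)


Input: cabceea
Character frequencies:
  'a': 2
  'b': 1
  'c': 2
  'e': 2
Scanning left to right for freq == 1:
  Position 0 ('c'): freq=2, skip
  Position 1 ('a'): freq=2, skip
  Position 2 ('b'): unique! => answer = 2

2


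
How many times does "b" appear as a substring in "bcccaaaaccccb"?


Searching for "b" in "bcccaaaaccccb"
Scanning each position:
  Position 0: "b" => MATCH
  Position 1: "c" => no
  Position 2: "c" => no
  Position 3: "c" => no
  Position 4: "a" => no
  Position 5: "a" => no
  Position 6: "a" => no
  Position 7: "a" => no
  Position 8: "c" => no
  Position 9: "c" => no
  Position 10: "c" => no
  Position 11: "c" => no
  Position 12: "b" => MATCH
Total occurrences: 2

2


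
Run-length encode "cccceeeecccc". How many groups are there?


Input: cccceeeecccc
Scanning for consecutive runs:
  Group 1: 'c' x 4 (positions 0-3)
  Group 2: 'e' x 4 (positions 4-7)
  Group 3: 'c' x 4 (positions 8-11)
Total groups: 3

3


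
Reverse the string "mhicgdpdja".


Input: mhicgdpdja
Reading characters right to left:
  Position 9: 'a'
  Position 8: 'j'
  Position 7: 'd'
  Position 6: 'p'
  Position 5: 'd'
  Position 4: 'g'
  Position 3: 'c'
  Position 2: 'i'
  Position 1: 'h'
  Position 0: 'm'
Reversed: ajdpdgcihm

ajdpdgcihm


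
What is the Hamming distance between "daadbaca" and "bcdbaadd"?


Comparing "daadbaca" and "bcdbaadd" position by position:
  Position 0: 'd' vs 'b' => differ
  Position 1: 'a' vs 'c' => differ
  Position 2: 'a' vs 'd' => differ
  Position 3: 'd' vs 'b' => differ
  Position 4: 'b' vs 'a' => differ
  Position 5: 'a' vs 'a' => same
  Position 6: 'c' vs 'd' => differ
  Position 7: 'a' vs 'd' => differ
Total differences (Hamming distance): 7

7


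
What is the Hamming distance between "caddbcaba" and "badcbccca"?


Comparing "caddbcaba" and "badcbccca" position by position:
  Position 0: 'c' vs 'b' => differ
  Position 1: 'a' vs 'a' => same
  Position 2: 'd' vs 'd' => same
  Position 3: 'd' vs 'c' => differ
  Position 4: 'b' vs 'b' => same
  Position 5: 'c' vs 'c' => same
  Position 6: 'a' vs 'c' => differ
  Position 7: 'b' vs 'c' => differ
  Position 8: 'a' vs 'a' => same
Total differences (Hamming distance): 4

4


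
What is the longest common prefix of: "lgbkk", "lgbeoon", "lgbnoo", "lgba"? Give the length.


Words: lgbkk, lgbeoon, lgbnoo, lgba
  Position 0: all 'l' => match
  Position 1: all 'g' => match
  Position 2: all 'b' => match
  Position 3: ('k', 'e', 'n', 'a') => mismatch, stop
LCP = "lgb" (length 3)

3


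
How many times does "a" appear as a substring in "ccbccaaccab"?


Searching for "a" in "ccbccaaccab"
Scanning each position:
  Position 0: "c" => no
  Position 1: "c" => no
  Position 2: "b" => no
  Position 3: "c" => no
  Position 4: "c" => no
  Position 5: "a" => MATCH
  Position 6: "a" => MATCH
  Position 7: "c" => no
  Position 8: "c" => no
  Position 9: "a" => MATCH
  Position 10: "b" => no
Total occurrences: 3

3


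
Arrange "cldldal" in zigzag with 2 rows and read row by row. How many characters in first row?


Zigzag "cldldal" into 2 rows:
Placing characters:
  'c' => row 0
  'l' => row 1
  'd' => row 0
  'l' => row 1
  'd' => row 0
  'a' => row 1
  'l' => row 0
Rows:
  Row 0: "cddl"
  Row 1: "lla"
First row length: 4

4


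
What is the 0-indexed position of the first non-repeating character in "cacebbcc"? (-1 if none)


Input: cacebbcc
Character frequencies:
  'a': 1
  'b': 2
  'c': 4
  'e': 1
Scanning left to right for freq == 1:
  Position 0 ('c'): freq=4, skip
  Position 1 ('a'): unique! => answer = 1

1


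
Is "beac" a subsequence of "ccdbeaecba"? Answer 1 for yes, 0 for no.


Check if "beac" is a subsequence of "ccdbeaecba"
Greedy scan:
  Position 0 ('c'): no match needed
  Position 1 ('c'): no match needed
  Position 2 ('d'): no match needed
  Position 3 ('b'): matches sub[0] = 'b'
  Position 4 ('e'): matches sub[1] = 'e'
  Position 5 ('a'): matches sub[2] = 'a'
  Position 6 ('e'): no match needed
  Position 7 ('c'): matches sub[3] = 'c'
  Position 8 ('b'): no match needed
  Position 9 ('a'): no match needed
All 4 characters matched => is a subsequence

1


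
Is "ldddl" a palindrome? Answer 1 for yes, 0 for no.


Input: ldddl
Reversed: ldddl
  Compare pos 0 ('l') with pos 4 ('l'): match
  Compare pos 1 ('d') with pos 3 ('d'): match
Result: palindrome

1


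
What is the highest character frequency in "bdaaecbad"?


Input: bdaaecbad
Character counts:
  'a': 3
  'b': 2
  'c': 1
  'd': 2
  'e': 1
Maximum frequency: 3

3


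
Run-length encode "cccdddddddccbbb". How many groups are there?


Input: cccdddddddccbbb
Scanning for consecutive runs:
  Group 1: 'c' x 3 (positions 0-2)
  Group 2: 'd' x 7 (positions 3-9)
  Group 3: 'c' x 2 (positions 10-11)
  Group 4: 'b' x 3 (positions 12-14)
Total groups: 4

4


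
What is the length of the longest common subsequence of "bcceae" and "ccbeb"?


LCS of "bcceae" and "ccbeb"
DP table:
           c    c    b    e    b
      0    0    0    0    0    0
  b   0    0    0    1    1    1
  c   0    1    1    1    1    1
  c   0    1    2    2    2    2
  e   0    1    2    2    3    3
  a   0    1    2    2    3    3
  e   0    1    2    2    3    3
LCS length = dp[6][5] = 3

3


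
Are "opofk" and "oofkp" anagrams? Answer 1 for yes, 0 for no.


Strings: "opofk", "oofkp"
Sorted first:  fkoop
Sorted second: fkoop
Sorted forms match => anagrams

1


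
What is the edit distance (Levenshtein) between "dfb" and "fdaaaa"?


Computing edit distance: "dfb" -> "fdaaaa"
DP table:
           f    d    a    a    a    a
      0    1    2    3    4    5    6
  d   1    1    1    2    3    4    5
  f   2    1    2    2    3    4    5
  b   3    2    2    3    3    4    5
Edit distance = dp[3][6] = 5

5


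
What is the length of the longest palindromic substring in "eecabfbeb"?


Input: "eecabfbeb"
Checking substrings for palindromes:
  [4:7] "bfb" (len 3) => palindrome
  [6:9] "beb" (len 3) => palindrome
  [0:2] "ee" (len 2) => palindrome
Longest palindromic substring: "bfb" with length 3

3


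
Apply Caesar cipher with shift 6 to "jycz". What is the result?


Caesar cipher: shift "jycz" by 6
  'j' (pos 9) + 6 = pos 15 = 'p'
  'y' (pos 24) + 6 = pos 4 = 'e'
  'c' (pos 2) + 6 = pos 8 = 'i'
  'z' (pos 25) + 6 = pos 5 = 'f'
Result: peif

peif


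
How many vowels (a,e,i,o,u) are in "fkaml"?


Input: fkaml
Checking each character:
  'f' at position 0: consonant
  'k' at position 1: consonant
  'a' at position 2: vowel (running total: 1)
  'm' at position 3: consonant
  'l' at position 4: consonant
Total vowels: 1

1


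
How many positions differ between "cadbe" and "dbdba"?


Comparing "cadbe" and "dbdba" position by position:
  Position 0: 'c' vs 'd' => DIFFER
  Position 1: 'a' vs 'b' => DIFFER
  Position 2: 'd' vs 'd' => same
  Position 3: 'b' vs 'b' => same
  Position 4: 'e' vs 'a' => DIFFER
Positions that differ: 3

3


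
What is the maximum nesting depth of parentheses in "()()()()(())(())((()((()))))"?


Input: "()()()()(())(())((()((()))))"
Tracking depth:
  Position 0 '(': depth becomes 1
  Position 1 ')': depth becomes 0
  Position 2 '(': depth becomes 1
  Position 3 ')': depth becomes 0
  Position 4 '(': depth becomes 1
  Position 5 ')': depth becomes 0
  Position 6 '(': depth becomes 1
  Position 7 ')': depth becomes 0
  Position 8 '(': depth becomes 1
  Position 9 '(': depth becomes 2
  Position 10 ')': depth becomes 1
  Position 11 ')': depth becomes 0
  Position 12 '(': depth becomes 1
  Position 13 '(': depth becomes 2
  Position 14 ')': depth becomes 1
  Position 15 ')': depth becomes 0
  Position 16 '(': depth becomes 1
  Position 17 '(': depth becomes 2
  Position 18 '(': depth becomes 3
  Position 19 ')': depth becomes 2
  Position 20 '(': depth becomes 3
  Position 21 '(': depth becomes 4
  Position 22 '(': depth becomes 5
  Position 23 ')': depth becomes 4
  Position 24 ')': depth becomes 3
  Position 25 ')': depth becomes 2
  Position 26 ')': depth becomes 1
  Position 27 ')': depth becomes 0
Maximum depth reached: 5

5


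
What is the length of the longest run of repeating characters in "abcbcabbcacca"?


Input: "abcbcabbcacca"
Scanning for longest run:
  Position 1 ('b'): new char, reset run to 1
  Position 2 ('c'): new char, reset run to 1
  Position 3 ('b'): new char, reset run to 1
  Position 4 ('c'): new char, reset run to 1
  Position 5 ('a'): new char, reset run to 1
  Position 6 ('b'): new char, reset run to 1
  Position 7 ('b'): continues run of 'b', length=2
  Position 8 ('c'): new char, reset run to 1
  Position 9 ('a'): new char, reset run to 1
  Position 10 ('c'): new char, reset run to 1
  Position 11 ('c'): continues run of 'c', length=2
  Position 12 ('a'): new char, reset run to 1
Longest run: 'b' with length 2

2


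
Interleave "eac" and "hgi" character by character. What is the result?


Interleaving "eac" and "hgi":
  Position 0: 'e' from first, 'h' from second => "eh"
  Position 1: 'a' from first, 'g' from second => "ag"
  Position 2: 'c' from first, 'i' from second => "ci"
Result: ehagci

ehagci


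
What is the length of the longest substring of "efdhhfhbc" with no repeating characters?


Input: "efdhhfhbc"
Sliding window (track last position of each char):
  Position 0 ('e'): window [0,0] length 1 -- new best
  Position 1 ('f'): window [0,1] length 2 -- new best
  Position 2 ('d'): window [0,2] length 3 -- new best
  Position 3 ('h'): window [0,3] length 4 -- new best
  Position 4 ('h'): repeat (last at 3), move window start to 4
  Position 4 ('h'): window [4,4] length 1
  Position 5 ('f'): window [4,5] length 2
  Position 6 ('h'): repeat (last at 4), move window start to 5
  Position 6 ('h'): window [5,6] length 2
  Position 7 ('b'): window [5,7] length 3
  Position 8 ('c'): window [5,8] length 4
Longest substring with no repeats: "efdh" with length 4

4


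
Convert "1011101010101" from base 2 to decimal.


Input: "1011101010101" in base 2
Positional expansion:
  Digit '1' (value 1) x 2^12 = 4096
  Digit '0' (value 0) x 2^11 = 0
  Digit '1' (value 1) x 2^10 = 1024
  Digit '1' (value 1) x 2^9 = 512
  Digit '1' (value 1) x 2^8 = 256
  Digit '0' (value 0) x 2^7 = 0
  Digit '1' (value 1) x 2^6 = 64
  Digit '0' (value 0) x 2^5 = 0
  Digit '1' (value 1) x 2^4 = 16
  Digit '0' (value 0) x 2^3 = 0
  Digit '1' (value 1) x 2^2 = 4
  Digit '0' (value 0) x 2^1 = 0
  Digit '1' (value 1) x 2^0 = 1
Sum = 5973

5973


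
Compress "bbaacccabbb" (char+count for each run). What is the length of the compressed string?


Input: bbaacccabbb
Runs:
  'b' x 2 => "b2"
  'a' x 2 => "a2"
  'c' x 3 => "c3"
  'a' x 1 => "a1"
  'b' x 3 => "b3"
Compressed: "b2a2c3a1b3"
Compressed length: 10

10


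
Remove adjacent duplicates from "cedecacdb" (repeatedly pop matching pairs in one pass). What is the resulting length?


Input: cedecacdb
Stack-based adjacent duplicate removal:
  Read 'c': push. Stack: c
  Read 'e': push. Stack: ce
  Read 'd': push. Stack: ced
  Read 'e': push. Stack: cede
  Read 'c': push. Stack: cedec
  Read 'a': push. Stack: cedeca
  Read 'c': push. Stack: cedecac
  Read 'd': push. Stack: cedecacd
  Read 'b': push. Stack: cedecacdb
Final stack: "cedecacdb" (length 9)

9


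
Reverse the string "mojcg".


Input: mojcg
Reading characters right to left:
  Position 4: 'g'
  Position 3: 'c'
  Position 2: 'j'
  Position 1: 'o'
  Position 0: 'm'
Reversed: gcjom

gcjom


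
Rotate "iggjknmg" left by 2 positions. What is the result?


Input: "iggjknmg", rotate left by 2
First 2 characters: "ig"
Remaining characters: "gjknmg"
Concatenate remaining + first: "gjknmg" + "ig" = "gjknmgig"

gjknmgig


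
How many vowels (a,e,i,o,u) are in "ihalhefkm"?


Input: ihalhefkm
Checking each character:
  'i' at position 0: vowel (running total: 1)
  'h' at position 1: consonant
  'a' at position 2: vowel (running total: 2)
  'l' at position 3: consonant
  'h' at position 4: consonant
  'e' at position 5: vowel (running total: 3)
  'f' at position 6: consonant
  'k' at position 7: consonant
  'm' at position 8: consonant
Total vowels: 3

3


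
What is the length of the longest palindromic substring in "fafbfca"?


Input: "fafbfca"
Checking substrings for palindromes:
  [0:3] "faf" (len 3) => palindrome
  [2:5] "fbf" (len 3) => palindrome
Longest palindromic substring: "faf" with length 3

3


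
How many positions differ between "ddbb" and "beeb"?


Comparing "ddbb" and "beeb" position by position:
  Position 0: 'd' vs 'b' => DIFFER
  Position 1: 'd' vs 'e' => DIFFER
  Position 2: 'b' vs 'e' => DIFFER
  Position 3: 'b' vs 'b' => same
Positions that differ: 3

3


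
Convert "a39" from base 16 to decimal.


Input: "a39" in base 16
Positional expansion:
  Digit 'a' (value 10) x 16^2 = 2560
  Digit '3' (value 3) x 16^1 = 48
  Digit '9' (value 9) x 16^0 = 9
Sum = 2617

2617


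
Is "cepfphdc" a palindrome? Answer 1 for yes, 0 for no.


Input: cepfphdc
Reversed: cdhpfpec
  Compare pos 0 ('c') with pos 7 ('c'): match
  Compare pos 1 ('e') with pos 6 ('d'): MISMATCH
  Compare pos 2 ('p') with pos 5 ('h'): MISMATCH
  Compare pos 3 ('f') with pos 4 ('p'): MISMATCH
Result: not a palindrome

0


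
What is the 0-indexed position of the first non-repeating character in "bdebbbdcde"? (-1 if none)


Input: bdebbbdcde
Character frequencies:
  'b': 4
  'c': 1
  'd': 3
  'e': 2
Scanning left to right for freq == 1:
  Position 0 ('b'): freq=4, skip
  Position 1 ('d'): freq=3, skip
  Position 2 ('e'): freq=2, skip
  Position 3 ('b'): freq=4, skip
  Position 4 ('b'): freq=4, skip
  Position 5 ('b'): freq=4, skip
  Position 6 ('d'): freq=3, skip
  Position 7 ('c'): unique! => answer = 7

7


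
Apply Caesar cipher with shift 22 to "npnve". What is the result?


Caesar cipher: shift "npnve" by 22
  'n' (pos 13) + 22 = pos 9 = 'j'
  'p' (pos 15) + 22 = pos 11 = 'l'
  'n' (pos 13) + 22 = pos 9 = 'j'
  'v' (pos 21) + 22 = pos 17 = 'r'
  'e' (pos 4) + 22 = pos 0 = 'a'
Result: jljra

jljra


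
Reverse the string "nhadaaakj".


Input: nhadaaakj
Reading characters right to left:
  Position 8: 'j'
  Position 7: 'k'
  Position 6: 'a'
  Position 5: 'a'
  Position 4: 'a'
  Position 3: 'd'
  Position 2: 'a'
  Position 1: 'h'
  Position 0: 'n'
Reversed: jkaaadahn

jkaaadahn


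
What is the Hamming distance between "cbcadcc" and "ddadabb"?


Comparing "cbcadcc" and "ddadabb" position by position:
  Position 0: 'c' vs 'd' => differ
  Position 1: 'b' vs 'd' => differ
  Position 2: 'c' vs 'a' => differ
  Position 3: 'a' vs 'd' => differ
  Position 4: 'd' vs 'a' => differ
  Position 5: 'c' vs 'b' => differ
  Position 6: 'c' vs 'b' => differ
Total differences (Hamming distance): 7

7


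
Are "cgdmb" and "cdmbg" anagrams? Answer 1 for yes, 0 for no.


Strings: "cgdmb", "cdmbg"
Sorted first:  bcdgm
Sorted second: bcdgm
Sorted forms match => anagrams

1


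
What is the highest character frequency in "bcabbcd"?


Input: bcabbcd
Character counts:
  'a': 1
  'b': 3
  'c': 2
  'd': 1
Maximum frequency: 3

3


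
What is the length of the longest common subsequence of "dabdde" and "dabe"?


LCS of "dabdde" and "dabe"
DP table:
           d    a    b    e
      0    0    0    0    0
  d   0    1    1    1    1
  a   0    1    2    2    2
  b   0    1    2    3    3
  d   0    1    2    3    3
  d   0    1    2    3    3
  e   0    1    2    3    4
LCS length = dp[6][4] = 4

4


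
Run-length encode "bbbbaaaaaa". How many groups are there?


Input: bbbbaaaaaa
Scanning for consecutive runs:
  Group 1: 'b' x 4 (positions 0-3)
  Group 2: 'a' x 6 (positions 4-9)
Total groups: 2

2


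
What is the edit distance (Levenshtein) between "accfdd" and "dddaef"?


Computing edit distance: "accfdd" -> "dddaef"
DP table:
           d    d    d    a    e    f
      0    1    2    3    4    5    6
  a   1    1    2    3    3    4    5
  c   2    2    2    3    4    4    5
  c   3    3    3    3    4    5    5
  f   4    4    4    4    4    5    5
  d   5    4    4    4    5    5    6
  d   6    5    4    4    5    6    6
Edit distance = dp[6][6] = 6

6


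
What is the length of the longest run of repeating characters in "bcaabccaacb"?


Input: "bcaabccaacb"
Scanning for longest run:
  Position 1 ('c'): new char, reset run to 1
  Position 2 ('a'): new char, reset run to 1
  Position 3 ('a'): continues run of 'a', length=2
  Position 4 ('b'): new char, reset run to 1
  Position 5 ('c'): new char, reset run to 1
  Position 6 ('c'): continues run of 'c', length=2
  Position 7 ('a'): new char, reset run to 1
  Position 8 ('a'): continues run of 'a', length=2
  Position 9 ('c'): new char, reset run to 1
  Position 10 ('b'): new char, reset run to 1
Longest run: 'a' with length 2

2


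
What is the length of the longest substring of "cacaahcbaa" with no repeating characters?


Input: "cacaahcbaa"
Sliding window (track last position of each char):
  Position 0 ('c'): window [0,0] length 1 -- new best
  Position 1 ('a'): window [0,1] length 2 -- new best
  Position 2 ('c'): repeat (last at 0), move window start to 1
  Position 2 ('c'): window [1,2] length 2
  Position 3 ('a'): repeat (last at 1), move window start to 2
  Position 3 ('a'): window [2,3] length 2
  Position 4 ('a'): repeat (last at 3), move window start to 4
  Position 4 ('a'): window [4,4] length 1
  Position 5 ('h'): window [4,5] length 2
  Position 6 ('c'): window [4,6] length 3 -- new best
  Position 7 ('b'): window [4,7] length 4 -- new best
  Position 8 ('a'): repeat (last at 4), move window start to 5
  Position 8 ('a'): window [5,8] length 4
  Position 9 ('a'): repeat (last at 8), move window start to 9
  Position 9 ('a'): window [9,9] length 1
Longest substring with no repeats: "ahcb" with length 4

4


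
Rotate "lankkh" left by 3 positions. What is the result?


Input: "lankkh", rotate left by 3
First 3 characters: "lan"
Remaining characters: "kkh"
Concatenate remaining + first: "kkh" + "lan" = "kkhlan"

kkhlan


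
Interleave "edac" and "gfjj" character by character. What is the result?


Interleaving "edac" and "gfjj":
  Position 0: 'e' from first, 'g' from second => "eg"
  Position 1: 'd' from first, 'f' from second => "df"
  Position 2: 'a' from first, 'j' from second => "aj"
  Position 3: 'c' from first, 'j' from second => "cj"
Result: egdfajcj

egdfajcj


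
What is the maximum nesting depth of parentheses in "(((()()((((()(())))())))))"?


Input: "(((()()((((()(())))())))))"
Tracking depth:
  Position 0 '(': depth becomes 1
  Position 1 '(': depth becomes 2
  Position 2 '(': depth becomes 3
  Position 3 '(': depth becomes 4
  Position 4 ')': depth becomes 3
  Position 5 '(': depth becomes 4
  Position 6 ')': depth becomes 3
  Position 7 '(': depth becomes 4
  Position 8 '(': depth becomes 5
  Position 9 '(': depth becomes 6
  Position 10 '(': depth becomes 7
  Position 11 '(': depth becomes 8
  Position 12 ')': depth becomes 7
  Position 13 '(': depth becomes 8
  Position 14 '(': depth becomes 9
  Position 15 ')': depth becomes 8
  Position 16 ')': depth becomes 7
  Position 17 ')': depth becomes 6
  Position 18 ')': depth becomes 5
  Position 19 '(': depth becomes 6
  Position 20 ')': depth becomes 5
  Position 21 ')': depth becomes 4
  Position 22 ')': depth becomes 3
  Position 23 ')': depth becomes 2
  Position 24 ')': depth becomes 1
  Position 25 ')': depth becomes 0
Maximum depth reached: 9

9


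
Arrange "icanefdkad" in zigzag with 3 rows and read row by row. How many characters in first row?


Zigzag "icanefdkad" into 3 rows:
Placing characters:
  'i' => row 0
  'c' => row 1
  'a' => row 2
  'n' => row 1
  'e' => row 0
  'f' => row 1
  'd' => row 2
  'k' => row 1
  'a' => row 0
  'd' => row 1
Rows:
  Row 0: "iea"
  Row 1: "cnfkd"
  Row 2: "ad"
First row length: 3

3


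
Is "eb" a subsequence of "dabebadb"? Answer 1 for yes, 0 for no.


Check if "eb" is a subsequence of "dabebadb"
Greedy scan:
  Position 0 ('d'): no match needed
  Position 1 ('a'): no match needed
  Position 2 ('b'): no match needed
  Position 3 ('e'): matches sub[0] = 'e'
  Position 4 ('b'): matches sub[1] = 'b'
  Position 5 ('a'): no match needed
  Position 6 ('d'): no match needed
  Position 7 ('b'): no match needed
All 2 characters matched => is a subsequence

1


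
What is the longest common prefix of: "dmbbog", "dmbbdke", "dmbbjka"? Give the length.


Words: dmbbog, dmbbdke, dmbbjka
  Position 0: all 'd' => match
  Position 1: all 'm' => match
  Position 2: all 'b' => match
  Position 3: all 'b' => match
  Position 4: ('o', 'd', 'j') => mismatch, stop
LCP = "dmbb" (length 4)

4


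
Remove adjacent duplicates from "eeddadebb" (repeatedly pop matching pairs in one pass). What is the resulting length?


Input: eeddadebb
Stack-based adjacent duplicate removal:
  Read 'e': push. Stack: e
  Read 'e': matches stack top 'e' => pop. Stack: (empty)
  Read 'd': push. Stack: d
  Read 'd': matches stack top 'd' => pop. Stack: (empty)
  Read 'a': push. Stack: a
  Read 'd': push. Stack: ad
  Read 'e': push. Stack: ade
  Read 'b': push. Stack: adeb
  Read 'b': matches stack top 'b' => pop. Stack: ade
Final stack: "ade" (length 3)

3


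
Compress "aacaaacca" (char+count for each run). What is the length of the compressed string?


Input: aacaaacca
Runs:
  'a' x 2 => "a2"
  'c' x 1 => "c1"
  'a' x 3 => "a3"
  'c' x 2 => "c2"
  'a' x 1 => "a1"
Compressed: "a2c1a3c2a1"
Compressed length: 10

10


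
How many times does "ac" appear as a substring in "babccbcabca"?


Searching for "ac" in "babccbcabca"
Scanning each position:
  Position 0: "ba" => no
  Position 1: "ab" => no
  Position 2: "bc" => no
  Position 3: "cc" => no
  Position 4: "cb" => no
  Position 5: "bc" => no
  Position 6: "ca" => no
  Position 7: "ab" => no
  Position 8: "bc" => no
  Position 9: "ca" => no
Total occurrences: 0

0


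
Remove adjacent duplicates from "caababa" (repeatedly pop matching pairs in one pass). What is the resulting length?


Input: caababa
Stack-based adjacent duplicate removal:
  Read 'c': push. Stack: c
  Read 'a': push. Stack: ca
  Read 'a': matches stack top 'a' => pop. Stack: c
  Read 'b': push. Stack: cb
  Read 'a': push. Stack: cba
  Read 'b': push. Stack: cbab
  Read 'a': push. Stack: cbaba
Final stack: "cbaba" (length 5)

5


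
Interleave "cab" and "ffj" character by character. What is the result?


Interleaving "cab" and "ffj":
  Position 0: 'c' from first, 'f' from second => "cf"
  Position 1: 'a' from first, 'f' from second => "af"
  Position 2: 'b' from first, 'j' from second => "bj"
Result: cfafbj

cfafbj


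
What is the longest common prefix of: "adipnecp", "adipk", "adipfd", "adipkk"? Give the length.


Words: adipnecp, adipk, adipfd, adipkk
  Position 0: all 'a' => match
  Position 1: all 'd' => match
  Position 2: all 'i' => match
  Position 3: all 'p' => match
  Position 4: ('n', 'k', 'f', 'k') => mismatch, stop
LCP = "adip" (length 4)

4


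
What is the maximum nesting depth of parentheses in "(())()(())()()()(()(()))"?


Input: "(())()(())()()()(()(()))"
Tracking depth:
  Position 0 '(': depth becomes 1
  Position 1 '(': depth becomes 2
  Position 2 ')': depth becomes 1
  Position 3 ')': depth becomes 0
  Position 4 '(': depth becomes 1
  Position 5 ')': depth becomes 0
  Position 6 '(': depth becomes 1
  Position 7 '(': depth becomes 2
  Position 8 ')': depth becomes 1
  Position 9 ')': depth becomes 0
  Position 10 '(': depth becomes 1
  Position 11 ')': depth becomes 0
  Position 12 '(': depth becomes 1
  Position 13 ')': depth becomes 0
  Position 14 '(': depth becomes 1
  Position 15 ')': depth becomes 0
  Position 16 '(': depth becomes 1
  Position 17 '(': depth becomes 2
  Position 18 ')': depth becomes 1
  Position 19 '(': depth becomes 2
  Position 20 '(': depth becomes 3
  Position 21 ')': depth becomes 2
  Position 22 ')': depth becomes 1
  Position 23 ')': depth becomes 0
Maximum depth reached: 3

3


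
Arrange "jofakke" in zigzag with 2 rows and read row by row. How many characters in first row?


Zigzag "jofakke" into 2 rows:
Placing characters:
  'j' => row 0
  'o' => row 1
  'f' => row 0
  'a' => row 1
  'k' => row 0
  'k' => row 1
  'e' => row 0
Rows:
  Row 0: "jfke"
  Row 1: "oak"
First row length: 4

4


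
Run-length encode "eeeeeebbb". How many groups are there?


Input: eeeeeebbb
Scanning for consecutive runs:
  Group 1: 'e' x 6 (positions 0-5)
  Group 2: 'b' x 3 (positions 6-8)
Total groups: 2

2


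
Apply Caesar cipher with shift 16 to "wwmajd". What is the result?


Caesar cipher: shift "wwmajd" by 16
  'w' (pos 22) + 16 = pos 12 = 'm'
  'w' (pos 22) + 16 = pos 12 = 'm'
  'm' (pos 12) + 16 = pos 2 = 'c'
  'a' (pos 0) + 16 = pos 16 = 'q'
  'j' (pos 9) + 16 = pos 25 = 'z'
  'd' (pos 3) + 16 = pos 19 = 't'
Result: mmcqzt

mmcqzt


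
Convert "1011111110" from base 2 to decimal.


Input: "1011111110" in base 2
Positional expansion:
  Digit '1' (value 1) x 2^9 = 512
  Digit '0' (value 0) x 2^8 = 0
  Digit '1' (value 1) x 2^7 = 128
  Digit '1' (value 1) x 2^6 = 64
  Digit '1' (value 1) x 2^5 = 32
  Digit '1' (value 1) x 2^4 = 16
  Digit '1' (value 1) x 2^3 = 8
  Digit '1' (value 1) x 2^2 = 4
  Digit '1' (value 1) x 2^1 = 2
  Digit '0' (value 0) x 2^0 = 0
Sum = 766

766


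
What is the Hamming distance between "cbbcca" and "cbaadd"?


Comparing "cbbcca" and "cbaadd" position by position:
  Position 0: 'c' vs 'c' => same
  Position 1: 'b' vs 'b' => same
  Position 2: 'b' vs 'a' => differ
  Position 3: 'c' vs 'a' => differ
  Position 4: 'c' vs 'd' => differ
  Position 5: 'a' vs 'd' => differ
Total differences (Hamming distance): 4

4


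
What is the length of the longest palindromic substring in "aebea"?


Input: "aebea"
Checking substrings for palindromes:
  [0:5] "aebea" (len 5) => palindrome
  [1:4] "ebe" (len 3) => palindrome
Longest palindromic substring: "aebea" with length 5

5


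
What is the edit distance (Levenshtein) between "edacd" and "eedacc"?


Computing edit distance: "edacd" -> "eedacc"
DP table:
           e    e    d    a    c    c
      0    1    2    3    4    5    6
  e   1    0    1    2    3    4    5
  d   2    1    1    1    2    3    4
  a   3    2    2    2    1    2    3
  c   4    3    3    3    2    1    2
  d   5    4    4    3    3    2    2
Edit distance = dp[5][6] = 2

2


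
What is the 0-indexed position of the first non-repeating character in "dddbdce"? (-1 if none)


Input: dddbdce
Character frequencies:
  'b': 1
  'c': 1
  'd': 4
  'e': 1
Scanning left to right for freq == 1:
  Position 0 ('d'): freq=4, skip
  Position 1 ('d'): freq=4, skip
  Position 2 ('d'): freq=4, skip
  Position 3 ('b'): unique! => answer = 3

3


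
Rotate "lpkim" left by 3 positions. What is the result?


Input: "lpkim", rotate left by 3
First 3 characters: "lpk"
Remaining characters: "im"
Concatenate remaining + first: "im" + "lpk" = "imlpk"

imlpk


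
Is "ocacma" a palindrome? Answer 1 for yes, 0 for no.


Input: ocacma
Reversed: amcaco
  Compare pos 0 ('o') with pos 5 ('a'): MISMATCH
  Compare pos 1 ('c') with pos 4 ('m'): MISMATCH
  Compare pos 2 ('a') with pos 3 ('c'): MISMATCH
Result: not a palindrome

0


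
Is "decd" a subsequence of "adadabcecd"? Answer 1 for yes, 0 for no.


Check if "decd" is a subsequence of "adadabcecd"
Greedy scan:
  Position 0 ('a'): no match needed
  Position 1 ('d'): matches sub[0] = 'd'
  Position 2 ('a'): no match needed
  Position 3 ('d'): no match needed
  Position 4 ('a'): no match needed
  Position 5 ('b'): no match needed
  Position 6 ('c'): no match needed
  Position 7 ('e'): matches sub[1] = 'e'
  Position 8 ('c'): matches sub[2] = 'c'
  Position 9 ('d'): matches sub[3] = 'd'
All 4 characters matched => is a subsequence

1


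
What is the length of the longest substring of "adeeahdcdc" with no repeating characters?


Input: "adeeahdcdc"
Sliding window (track last position of each char):
  Position 0 ('a'): window [0,0] length 1 -- new best
  Position 1 ('d'): window [0,1] length 2 -- new best
  Position 2 ('e'): window [0,2] length 3 -- new best
  Position 3 ('e'): repeat (last at 2), move window start to 3
  Position 3 ('e'): window [3,3] length 1
  Position 4 ('a'): window [3,4] length 2
  Position 5 ('h'): window [3,5] length 3
  Position 6 ('d'): window [3,6] length 4 -- new best
  Position 7 ('c'): window [3,7] length 5 -- new best
  Position 8 ('d'): repeat (last at 6), move window start to 7
  Position 8 ('d'): window [7,8] length 2
  Position 9 ('c'): repeat (last at 7), move window start to 8
  Position 9 ('c'): window [8,9] length 2
Longest substring with no repeats: "eahdc" with length 5

5
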